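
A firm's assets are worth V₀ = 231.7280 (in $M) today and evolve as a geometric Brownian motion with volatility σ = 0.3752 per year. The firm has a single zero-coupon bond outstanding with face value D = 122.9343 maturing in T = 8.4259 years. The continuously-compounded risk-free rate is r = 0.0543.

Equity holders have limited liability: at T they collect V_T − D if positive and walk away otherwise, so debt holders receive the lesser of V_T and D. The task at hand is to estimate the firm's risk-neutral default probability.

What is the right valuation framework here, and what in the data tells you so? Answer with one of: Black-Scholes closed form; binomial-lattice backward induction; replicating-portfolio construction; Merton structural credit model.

framework: Merton structural credit model

Key observation: the asked-for credit quantity lives on the firm's capital structure — asset value, asset volatility, debt face 122.9343 — which is the structural model's domain.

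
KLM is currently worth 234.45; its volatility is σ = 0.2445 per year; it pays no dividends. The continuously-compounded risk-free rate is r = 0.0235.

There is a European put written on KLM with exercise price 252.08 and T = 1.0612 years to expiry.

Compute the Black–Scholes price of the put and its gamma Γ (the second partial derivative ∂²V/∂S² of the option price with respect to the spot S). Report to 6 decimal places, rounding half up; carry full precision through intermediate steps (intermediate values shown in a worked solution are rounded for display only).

σ√T = 0.2445·√1.0612 = 0.251871
d₁ = (ln(S/K) + (r+σ²/2)T) / (σ√T) = (ln(234.45/252.08) + (0.0235+0.2445²/2)·1.0612) / 0.251871 = (-0.072504 + 0.056658) / 0.251871 = -0.062915
d₂ = d₁ − σ√T = -0.062915 − 0.251871 = -0.314786
e^{−rT} = 0.975370
N(−d₁) = 0.525083,  N(−d₂) = 0.623538
Put price V = K·e^{−rT}·N(−d₂) − S·N(−d₁) = 153.310096 − 123.105729 = 30.204368
φ(d₁) = (1/√(2π))·e^{−d₁²/2} = 0.398153
Γ = φ(d₁) / (S·σ·√T) = 0.006743

price = 30.204368
Γ = 0.006743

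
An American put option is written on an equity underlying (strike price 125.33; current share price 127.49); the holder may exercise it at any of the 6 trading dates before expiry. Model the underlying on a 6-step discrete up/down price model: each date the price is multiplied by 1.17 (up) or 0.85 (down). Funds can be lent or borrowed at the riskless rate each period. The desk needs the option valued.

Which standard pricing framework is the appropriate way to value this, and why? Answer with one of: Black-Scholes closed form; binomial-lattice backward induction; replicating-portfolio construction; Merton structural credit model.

Key observation: the put (strike 125.33 on spot 127.49) is American-style on a 6-step discrete price model, so the early-exercise decision at every node requires stepwise backward valuation — a closed form cannot price the exercise right.

framework: binomial-lattice backward induction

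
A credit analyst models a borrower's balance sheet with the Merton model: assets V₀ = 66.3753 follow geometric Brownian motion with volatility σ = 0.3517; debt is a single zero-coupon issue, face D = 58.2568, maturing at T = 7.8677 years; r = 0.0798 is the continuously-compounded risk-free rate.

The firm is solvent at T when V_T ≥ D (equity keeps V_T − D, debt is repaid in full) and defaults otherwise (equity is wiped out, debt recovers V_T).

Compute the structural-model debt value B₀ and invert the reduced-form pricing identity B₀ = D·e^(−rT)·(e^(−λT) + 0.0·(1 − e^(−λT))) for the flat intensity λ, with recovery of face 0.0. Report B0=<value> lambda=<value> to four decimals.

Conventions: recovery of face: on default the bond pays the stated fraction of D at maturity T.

Apply the equity-as-call identities (strike 58.2568, horizon 7.8677 years):
d₁ = [ln(V₀/D) + (r + σ²/2)T] / (σ√T)
   = [ln(66.3753/58.2568) + (0.0798 + 0.5·0.3517²)·7.8677] / (0.3517·√7.8677)
   = [0.130464 + 1.114432] / 0.986498 = 1.261934
d₂ = d₁ − σ√T = 1.261934 − 0.986498 = 0.275436
N(d₁) = 0.896514,  N(d₂) = 0.608509,  e^(−rT) = 0.533742
E₀ = V₀·N(d₁) − D·e^(−rT)·N(d₂)
   = 66.3753·0.896514 − 58.2568·0.533742·0.608509 = 40.585313
B₀ = V₀ − E₀ = 66.3753 − 40.585313 = 25.789987
e^(−λT) = (B₀·e^(rT)/D − 0)/(1 − 0) = (25.7900·1.873564/58.2568 − 0)/1 = 0.82941757
λ = −ln(0.82941757)/7.8677 = 0.023772

B0=25.7900 lambda=0.0238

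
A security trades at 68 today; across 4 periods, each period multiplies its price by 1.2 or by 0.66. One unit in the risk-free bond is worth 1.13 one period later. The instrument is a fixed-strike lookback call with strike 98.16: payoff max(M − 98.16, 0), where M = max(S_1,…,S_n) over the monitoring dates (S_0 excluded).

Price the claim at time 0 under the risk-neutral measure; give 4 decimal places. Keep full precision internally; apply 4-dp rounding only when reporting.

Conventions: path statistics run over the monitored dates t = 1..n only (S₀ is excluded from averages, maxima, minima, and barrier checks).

price = 16.0940

Under the martingale measure an up-move has probability p* = 0.8704; value the claim as the probability-weighted average of per-path payoffs, discounted 4 periods at R = 1.13.
Enumerate all 2^4 = 16 price paths (U = up ×1.2, D = down ×0.66); each path with k up-moves has probability p*^k·(1−p*)^(4−k).
DDDD: M=44.8800, payoff=0.0000, prob=0.000282
UDDD: M=81.6000, payoff=0.0000, prob=0.001896
DUDD: M=53.8560, payoff=0.0000, prob=0.001896
UUDD: M=97.9200, payoff=0.0000, prob=0.012730
DDUD: M=44.8800, payoff=0.0000, prob=0.001896
UDUD: M=81.6000, payoff=0.0000, prob=0.012730
DUUD: M=64.6272, payoff=0.0000, prob=0.012730
UUUD: M=117.5040, payoff=19.3440, prob=0.085471
DDDU: M=44.8800, payoff=0.0000, prob=0.001896
UDDU: M=81.6000, payoff=0.0000, prob=0.012730
DUDU: M=53.8560, payoff=0.0000, prob=0.012730
UUDU: M=97.9200, payoff=0.0000, prob=0.085471
DDUU: M=44.8800, payoff=0.0000, prob=0.012730
UDUU: M=81.6000, payoff=0.0000, prob=0.085471
DUUU: M=77.5526, payoff=0.0000, prob=0.085471
UUUU: M=141.0048, payoff=42.8448, prob=0.573874
Price = Σ prob·payoff / R^4 = 26.240851 / 1.630474 = 16.0940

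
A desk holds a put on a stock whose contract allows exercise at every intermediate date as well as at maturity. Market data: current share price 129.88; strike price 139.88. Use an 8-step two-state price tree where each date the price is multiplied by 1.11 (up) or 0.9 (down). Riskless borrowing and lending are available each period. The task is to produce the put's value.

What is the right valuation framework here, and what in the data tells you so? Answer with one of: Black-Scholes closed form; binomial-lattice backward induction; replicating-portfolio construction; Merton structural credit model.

Key observation: with exercise allowed before expiry on a discrete up/down model (8 steps from spot 129.88), the strike-139.88 put's value must be rolled back through the tree testing early exercise at each node.

framework: binomial-lattice backward induction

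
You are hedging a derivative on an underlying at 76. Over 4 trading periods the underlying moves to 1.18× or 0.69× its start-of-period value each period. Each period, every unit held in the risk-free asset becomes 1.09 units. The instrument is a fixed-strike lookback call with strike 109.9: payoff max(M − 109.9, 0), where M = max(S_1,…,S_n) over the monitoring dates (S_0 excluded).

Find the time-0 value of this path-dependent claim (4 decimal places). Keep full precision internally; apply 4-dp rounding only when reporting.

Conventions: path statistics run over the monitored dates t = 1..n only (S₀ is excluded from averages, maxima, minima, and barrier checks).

Set p* = 0.8163 (from d < R < u); the path-dependent value is the discounted p*-expectation over all price paths.
Enumerate all 2^4 = 16 price paths (U = up ×1.18, D = down ×0.69); each path with k up-moves has probability p*^k·(1−p*)^(4−k).
DDDD: M=52.4400, payoff=0.0000, prob=0.001138
UDDD: M=89.6800, payoff=0.0000, prob=0.005058
DUDD: M=61.8792, payoff=0.0000, prob=0.005058
UUDD: M=105.8224, payoff=0.0000, prob=0.022481
DDUD: M=52.4400, payoff=0.0000, prob=0.005058
UDUD: M=89.6800, payoff=0.0000, prob=0.022481
DUUD: M=73.0175, payoff=0.0000, prob=0.022481
UUUD: M=124.8704, payoff=14.9704, prob=0.099917
DDDU: M=52.4400, payoff=0.0000, prob=0.005058
UDDU: M=89.6800, payoff=0.0000, prob=0.022481
DUDU: M=61.8792, payoff=0.0000, prob=0.022481
UUDU: M=105.8224, payoff=0.0000, prob=0.099917
DDUU: M=52.4400, payoff=0.0000, prob=0.022481
UDUU: M=89.6800, payoff=0.0000, prob=0.099917
DUUU: M=86.1606, payoff=0.0000, prob=0.099917
UUUU: M=147.3471, payoff=37.4471, prob=0.444074
Price = Σ prob·payoff / R^4 = 18.125096 / 1.411582 = 12.8403

price = 12.8403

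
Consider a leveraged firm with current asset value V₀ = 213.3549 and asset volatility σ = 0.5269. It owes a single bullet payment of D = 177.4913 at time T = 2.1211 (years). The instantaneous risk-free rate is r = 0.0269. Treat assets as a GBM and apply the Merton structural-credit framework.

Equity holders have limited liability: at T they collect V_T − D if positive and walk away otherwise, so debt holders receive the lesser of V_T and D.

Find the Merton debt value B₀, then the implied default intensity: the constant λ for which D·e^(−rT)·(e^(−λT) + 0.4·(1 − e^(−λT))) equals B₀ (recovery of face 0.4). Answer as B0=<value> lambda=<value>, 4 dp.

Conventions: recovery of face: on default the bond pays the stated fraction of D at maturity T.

Equity is a call on the firm's assets struck at D = 177.4913:
d₁ = [ln(V₀/D) + (r + σ²/2)T] / (σ√T)
   = [ln(213.3549/177.4913) + (0.0269 + 0.5·0.5269²)·2.1211] / (0.5269·√2.1211)
   = [0.184035 + 0.351491] / 0.767377 = 0.697867
d₂ = d₁ − σ√T = 0.697867 − 0.767377 = -0.069510
N(d₁) = 0.757370,  N(d₂) = 0.472292,  e^(−rT) = 0.944540
E₀ = V₀·N(d₁) − D·e^(−rT)·N(d₂)
   = 213.3549·0.757370 − 177.4913·0.944540·0.472292 = 82.409979
B₀ = V₀ − E₀ = 213.3549 − 82.409979 = 130.944921
e^(−λT) = (B₀·e^(rT)/D − 0.4)/(1 − 0.4) = (130.9449·1.058717/177.4913 − 0.4)/0.6 = 0.63512073
λ = −ln(0.63512073)/2.1211 = 0.214012

B0=130.9449 lambda=0.2140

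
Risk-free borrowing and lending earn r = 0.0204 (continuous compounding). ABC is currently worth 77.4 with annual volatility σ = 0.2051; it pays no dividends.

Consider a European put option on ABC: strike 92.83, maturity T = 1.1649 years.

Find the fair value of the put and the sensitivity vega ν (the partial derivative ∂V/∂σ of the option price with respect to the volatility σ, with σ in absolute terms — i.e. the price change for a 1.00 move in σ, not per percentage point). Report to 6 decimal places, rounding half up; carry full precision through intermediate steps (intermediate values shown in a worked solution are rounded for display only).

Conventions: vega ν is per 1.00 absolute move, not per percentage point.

price = 15.828786
ν = 27.784207

σ√T = 0.2051·√1.1649 = 0.221366
d₁ = (ln(S/K) + (r+σ²/2)T) / (σ√T) = (ln(77.4/92.83) + (0.0204+0.2051²/2)·1.1649) / 0.221366 = (-0.181783 + 0.048265) / 0.221366 = -0.603155
d₂ = d₁ − σ√T = -0.603155 − 0.221366 = -0.824521
e^{−rT} = 0.976516
N(−d₁) = 0.726797,  N(−d₂) = 0.795178
Put price V = K·e^{−rT}·N(−d₂) − S·N(−d₁) = 72.082896 − 56.254110 = 15.828786
φ(d₁) = (1/√(2π))·e^{−d₁²/2} = 0.332593
ν = S·φ(d₁)·√T = 27.784207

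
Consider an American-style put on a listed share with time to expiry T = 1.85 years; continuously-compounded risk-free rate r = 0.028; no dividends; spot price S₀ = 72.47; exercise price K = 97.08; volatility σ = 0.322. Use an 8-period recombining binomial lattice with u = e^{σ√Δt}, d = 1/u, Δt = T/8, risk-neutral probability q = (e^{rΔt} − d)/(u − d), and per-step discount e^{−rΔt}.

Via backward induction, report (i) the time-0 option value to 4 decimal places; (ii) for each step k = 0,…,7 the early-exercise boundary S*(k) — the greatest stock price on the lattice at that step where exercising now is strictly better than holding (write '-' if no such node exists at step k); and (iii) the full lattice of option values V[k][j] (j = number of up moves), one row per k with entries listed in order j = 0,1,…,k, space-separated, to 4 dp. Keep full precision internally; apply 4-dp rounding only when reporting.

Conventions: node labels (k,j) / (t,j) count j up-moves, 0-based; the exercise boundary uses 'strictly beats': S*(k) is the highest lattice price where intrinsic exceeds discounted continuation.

price = 27.4465
boundary = - - 53.1694 62.0740 53.1694 62.0740 72.4700 62.0740
tree:
27.4465
35.3045 19.3801
43.9106 26.5408 11.9535
51.5379 35.0060 17.8104 5.8267
58.0710 43.9106 25.5678 9.7220 1.7231
63.6669 51.5379 35.0060 15.7796 3.3498 0.0000
68.4601 58.0710 43.9106 24.6100 6.5120 0.0000 0.0000
72.5656 63.6669 51.5379 35.0060 12.6594 0.0000 0.0000 0.0000
76.0823 68.4601 58.0710 43.9106 24.6100 0.0000 0.0000 0.0000 0.0000

Δt=0.23125, u=1.16748, d=0.85655, q=0.48226, disc=e^(-rΔt)=0.99355
k=8 terminal: V=max(K-S,0) → 76.0823 68.4601 58.0710 43.9106 24.6100 0.0000 0.0000 0.0000 0.0000
k=7: j=0 S=24.5144 intr=72.5656 cont=71.9391 V=72.5656[EX]; j=1 S=33.4131 intr=63.6669 cont=63.0403 V=63.6669[EX]; j=2 S=45.5421 intr=51.5379 cont=50.9113 V=51.5379[EX]; j=3 S=62.0740 intr=35.0060 cont=34.3794 V=35.0060[EX]; j=4 S=84.6070 intr=12.4730 cont=12.6594 V=12.6594[hold]; j=5 S=115.3196 intr=0.0000 cont=0.0000 V=0.0000[hold]; j=6 S=157.1808 intr=0.0000 cont=0.0000 V=0.0000[hold]; j=7 S=214.2378 intr=0.0000 cont=0.0000 V=0.0000[hold]  S*(7)=62.0740
k=6: j=0 S=28.6199 intr=68.4601 cont=67.8335 V=68.4601[EX]; j=1 S=39.0090 intr=58.0710 cont=57.4444 V=58.0710[EX]; j=2 S=53.1694 intr=43.9106 cont=43.2840 V=43.9106[EX]; j=3 S=72.4700 intr=24.6100 cont=24.0728 V=24.6100[EX]; j=4 S=98.7768 intr=0.0000 cont=6.5120 V=6.5120[hold]; j=5 S=134.6329 intr=0.0000 cont=0.0000 V=0.0000[hold]; j=6 S=183.5050 intr=0.0000 cont=0.0000 V=0.0000[hold]  S*(6)=72.4700
k=5: j=0 S=33.4131 intr=63.6669 cont=63.0403 V=63.6669[EX]; j=1 S=45.5421 intr=51.5379 cont=50.9113 V=51.5379[EX]; j=2 S=62.0740 intr=35.0060 cont=34.3794 V=35.0060[EX]; j=3 S=84.6070 intr=12.4730 cont=15.7796 V=15.7796[hold]; j=4 S=115.3196 intr=0.0000 cont=3.3498 V=3.3498[hold]; j=5 S=157.1808 intr=0.0000 cont=0.0000 V=0.0000[hold]  S*(5)=62.0740
k=4: j=0 S=39.0090 intr=58.0710 cont=57.4444 V=58.0710[EX]; j=1 S=53.1694 intr=43.9106 cont=43.2840 V=43.9106[EX]; j=2 S=72.4700 intr=24.6100 cont=25.5678 V=25.5678[hold]; j=3 S=98.7768 intr=0.0000 cont=9.7220 V=9.7220[hold]; j=4 S=134.6329 intr=0.0000 cont=1.7231 V=1.7231[hold]  S*(4)=53.1694
k=3: j=0 S=45.5421 intr=51.5379 cont=50.9113 V=51.5379[EX]; j=1 S=62.0740 intr=35.0060 cont=34.8383 V=35.0060[EX]; j=2 S=84.6070 intr=12.4730 cont=17.8104 V=17.8104[hold]; j=3 S=115.3196 intr=0.0000 cont=5.8267 V=5.8267[hold]  S*(3)=62.0740
k=2: j=0 S=53.1694 intr=43.9106 cont=43.2840 V=43.9106[EX]; j=1 S=72.4700 intr=24.6100 cont=26.5408 V=26.5408[hold]; j=2 S=98.7768 intr=0.0000 cont=11.9535 V=11.9535[hold]  S*(2)=53.1694
k=1: j=0 S=62.0740 intr=35.0060 cont=35.3045 V=35.3045[hold]; j=1 S=84.6070 intr=12.4730 cont=19.3801 V=19.3801[hold]  S*(1)=-
k=0: j=0 S=72.4700 intr=24.6100 cont=27.4465 V=27.4465[hold]  S*(0)=-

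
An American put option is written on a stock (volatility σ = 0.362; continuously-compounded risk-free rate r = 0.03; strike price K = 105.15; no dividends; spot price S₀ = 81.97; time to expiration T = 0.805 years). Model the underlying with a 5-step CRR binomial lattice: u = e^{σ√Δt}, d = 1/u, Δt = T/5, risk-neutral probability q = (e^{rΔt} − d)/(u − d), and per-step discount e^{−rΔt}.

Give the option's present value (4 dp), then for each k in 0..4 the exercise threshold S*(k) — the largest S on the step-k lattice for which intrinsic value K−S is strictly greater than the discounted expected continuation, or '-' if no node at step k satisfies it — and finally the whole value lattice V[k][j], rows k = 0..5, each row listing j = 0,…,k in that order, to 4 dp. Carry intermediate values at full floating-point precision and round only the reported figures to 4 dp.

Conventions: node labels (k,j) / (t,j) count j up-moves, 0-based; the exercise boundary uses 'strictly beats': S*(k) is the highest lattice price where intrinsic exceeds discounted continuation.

price = 25.9474
boundary = - - 61.3043 70.8880 81.9700
tree:
25.9474
34.4693 16.9900
43.8457 24.6736 8.8494
52.1338 34.2620 14.5498 2.7721
59.3013 43.8457 23.1800 5.3604 0.0000
65.4999 52.1338 34.2620 10.3656 0.0000 0.0000

params: Δt=0.16100 u=1.15633 d=0.86480 q=0.48036 e^(-rΔt)=0.99518
t_5 payoffs: 65.4999 52.1338 34.2620 10.3656 0.0000 0.0000
t_4: node(4,0) S=45.8487 payoff=59.3013 vs cont=58.7947 → 59.3013 [stop]  node(4,1) S=61.3043 payoff=43.8457 vs cont=43.3391 → 43.8457 [stop]  node(4,2) S=81.9700 payoff=23.1800 vs cont=22.6734 → 23.1800 [stop]  node(4,3) S=109.6021 payoff=0.0000 vs cont=5.3604 → 5.3604 [wait]  node(4,4) S=146.5491 payoff=0.0000 vs cont=0.0000 → 0.0000 [wait]  ⇒ S*(4)=81.9700
t_3: node(3,0) S=53.0162 payoff=52.1338 vs cont=51.6271 → 52.1338 [stop]  node(3,1) S=70.8880 payoff=34.2620 vs cont=33.7553 → 34.2620 [stop]  node(3,2) S=94.7844 payoff=10.3656 vs cont=14.5498 → 14.5498 [wait]  node(3,3) S=126.7363 payoff=0.0000 vs cont=2.7721 → 2.7721 [wait]  ⇒ S*(3)=70.8880
t_2: node(2,0) S=61.3043 payoff=43.8457 vs cont=43.3391 → 43.8457 [stop]  node(2,1) S=81.9700 payoff=23.1800 vs cont=24.6736 → 24.6736 [wait]  node(2,2) S=109.6021 payoff=0.0000 vs cont=8.8494 → 8.8494 [wait]  ⇒ S*(2)=61.3043
t_1: node(1,0) S=70.8880 payoff=34.2620 vs cont=34.4693 → 34.4693 [wait]  node(1,1) S=94.7844 payoff=10.3656 vs cont=16.9900 → 16.9900 [wait]  ⇒ S*(1)=-
t_0: node(0,0) S=81.9700 payoff=23.1800 vs cont=25.9474 → 25.9474 [wait]  ⇒ S*(0)=-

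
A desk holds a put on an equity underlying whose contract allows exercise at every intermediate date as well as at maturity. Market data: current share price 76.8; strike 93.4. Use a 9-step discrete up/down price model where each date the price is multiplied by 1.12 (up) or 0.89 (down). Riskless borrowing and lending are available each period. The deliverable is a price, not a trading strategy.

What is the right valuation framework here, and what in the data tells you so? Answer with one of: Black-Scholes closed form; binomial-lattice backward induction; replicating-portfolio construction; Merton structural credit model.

framework: binomial-lattice backward induction

Key observation: an American put (K = 93.4, S₀ = 76.8) on a 9-date tree has no closed form — the optimal stopping decision is embedded and must be resolved recursively from expiry.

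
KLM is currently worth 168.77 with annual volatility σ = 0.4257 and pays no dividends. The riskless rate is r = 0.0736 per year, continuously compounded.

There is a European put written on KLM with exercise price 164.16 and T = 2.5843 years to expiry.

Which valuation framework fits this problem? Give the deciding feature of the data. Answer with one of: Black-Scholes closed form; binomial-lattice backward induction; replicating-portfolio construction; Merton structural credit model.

framework: Black-Scholes closed form

Key observation: everything needed for the exact continuous-time valuation of the European put on KLM (strike 164.16) is given, and no feature rules the closed form out.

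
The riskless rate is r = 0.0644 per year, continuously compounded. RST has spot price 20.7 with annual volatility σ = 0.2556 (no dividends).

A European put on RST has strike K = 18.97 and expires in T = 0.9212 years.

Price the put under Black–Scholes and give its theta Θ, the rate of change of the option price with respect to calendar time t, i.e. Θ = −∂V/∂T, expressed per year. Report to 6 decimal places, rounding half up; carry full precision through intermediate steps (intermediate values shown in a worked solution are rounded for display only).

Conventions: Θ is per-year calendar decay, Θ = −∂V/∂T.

price = 0.795921
Θ = -0.482930

σ√T = 0.2556·√0.9212 = 0.245323
d₁ = (ln(S/K) + (r+σ²/2)T) / (σ√T) = (ln(20.7/18.97) + (0.0644+0.2556²/2)·0.9212) / 0.245323 = (0.087275 + 0.089417) / 0.245323 = 0.720242
d₂ = d₁ − σ√T = 0.720242 − 0.245323 = 0.474920
e^{−rT} = 0.942400
N(−d₁) = 0.235688,  N(−d₂) = 0.317422
Put price V = K·e^{−rT}·N(−d₂) − S·N(−d₁) = 5.674661 − 4.878740 = 0.795921
φ(d₁) = (1/√(2π))·e^{−d₁²/2} = 0.307798
Θ = −S·φ(d₁)·σ/(2√T) + r·K·e^{−rT}·N(−d₂) = −0.848378 + 0.365448 = -0.482930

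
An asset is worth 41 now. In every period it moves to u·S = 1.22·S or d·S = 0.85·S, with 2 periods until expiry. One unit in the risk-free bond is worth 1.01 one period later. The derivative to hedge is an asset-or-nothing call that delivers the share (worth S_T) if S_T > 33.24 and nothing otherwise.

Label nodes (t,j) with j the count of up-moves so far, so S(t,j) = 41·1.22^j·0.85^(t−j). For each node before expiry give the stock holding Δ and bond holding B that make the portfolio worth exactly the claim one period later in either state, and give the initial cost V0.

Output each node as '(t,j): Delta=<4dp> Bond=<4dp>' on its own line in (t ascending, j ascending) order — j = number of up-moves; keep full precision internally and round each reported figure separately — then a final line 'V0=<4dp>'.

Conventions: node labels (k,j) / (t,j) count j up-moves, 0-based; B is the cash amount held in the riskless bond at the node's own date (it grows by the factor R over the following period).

(0,0): Delta=2.0973 Bond=-54.3444
(1,0): Delta=3.2973 Bond=-96.7071
(1,1): Delta=1.0000 Bond=0.0000
V0=31.6456

The replicating-portfolio and risk-neutral prices coincide; use p* = (1.01−0.85)/(1.22−0.85) = 0.4324 for the latter.
Payoffs at expiry: V(2,0)=0.0000, V(2,1)=42.5170, V(2,2)=61.0244
(1,0): S=34.8500. Δ = (V_up−V_dn)/(S_up−S_dn) = (42.5170−0.0000)/(42.5170−29.6225) = 3.2973. V = [p*·42.5170 + (1−p*)·0.0000]/1.01 = 18.2037. B = V − Δ·S = -96.7071.
(1,1): S=50.0200. Δ = (V_up−V_dn)/(S_up−S_dn) = (61.0244−42.5170)/(61.0244−42.5170) = 1.0000. V = [p*·61.0244 + (1−p*)·42.5170]/1.01 = 50.0200. B = V − Δ·S = 0.0000.
(0,0): S=41.0000. Δ = (V_up−V_dn)/(S_up−S_dn) = (50.0200−18.2037)/(50.0200−34.8500) = 2.0973. V = [p*·50.0200 + (1−p*)·18.2037]/1.01 = 31.6456. B = V − Δ·S = -54.3444.
Sanity check at the root: Δ(0,0)·S0 + B(0,0) reproduces V0 = 31.6456.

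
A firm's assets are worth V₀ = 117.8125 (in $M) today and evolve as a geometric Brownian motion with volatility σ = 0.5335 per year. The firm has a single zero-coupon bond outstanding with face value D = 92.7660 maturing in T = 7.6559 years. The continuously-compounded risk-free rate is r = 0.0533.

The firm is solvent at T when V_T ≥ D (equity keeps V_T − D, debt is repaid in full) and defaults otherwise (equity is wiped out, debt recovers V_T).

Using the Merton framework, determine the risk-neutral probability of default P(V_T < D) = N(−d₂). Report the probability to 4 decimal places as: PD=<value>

PD=0.6178

With assets at 117.8125 and a single debt payment of 92.7660 at 7.6559 years:
d₁ = [ln(V₀/D) + (r + σ²/2)T] / (σ√T)
   = [ln(117.8125/92.7660) + (0.0533 + 0.5·0.5335²)·7.6559] / (0.5335·√7.6559)
   = [0.239014 + 1.497579] / 1.476157 = 1.176429
d₂ = d₁ − σ√T = 1.176429 − 1.476157 = -0.299728
risk-neutral PD = N(−d₂) = N(0.299728) = 0.617808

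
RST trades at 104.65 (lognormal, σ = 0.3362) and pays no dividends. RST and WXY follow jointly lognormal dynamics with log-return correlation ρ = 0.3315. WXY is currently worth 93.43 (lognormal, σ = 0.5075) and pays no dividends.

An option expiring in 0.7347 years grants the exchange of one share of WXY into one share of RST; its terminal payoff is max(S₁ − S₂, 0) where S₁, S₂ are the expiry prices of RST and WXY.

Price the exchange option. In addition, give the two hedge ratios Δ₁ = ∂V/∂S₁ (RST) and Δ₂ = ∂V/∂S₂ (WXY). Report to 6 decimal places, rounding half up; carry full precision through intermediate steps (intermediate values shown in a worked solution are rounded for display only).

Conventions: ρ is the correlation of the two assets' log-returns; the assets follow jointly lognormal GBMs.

exchange price = 23.226512
Δ1 = 0.683752
Δ2 = -0.517266

σ_eff = √(σ₁² + σ₂² − 2ρσ₁σ₂) = √(0.3362² + 0.5075² − 2·0.3315·0.3362·0.5075) = 0.507410
d₁ = (ln(S₁/S₂) + (q₂ − q₁ + σ_eff²/2)T) / (σ_eff√T) = (ln(104.65/93.43) + (0.0 − 0.0 + 0.128732)·0.7347) / 0.434924 = 0.478218
d₂ = d₁ − σ_eff√T = 0.478218 − 0.434924 = 0.043293
N(d₁) = 0.683752,  N(d₂) = 0.517266
V = S₁·e^{−q₁T}·N(d₁) − S₂·e^{−q₂T}·N(d₂) = 71.554687 − 48.328176 = 23.226512
Key observation: r never enters — measured in units of WXY, the claim is a call on S₁/S₂ struck at 1, so only the dividend yields and σ_eff matter.
Δ₁ = e^{−q₁T}·N(d₁) = 0.683752;  Δ₂ = −e^{−q₂T}·N(d₂) = -0.517266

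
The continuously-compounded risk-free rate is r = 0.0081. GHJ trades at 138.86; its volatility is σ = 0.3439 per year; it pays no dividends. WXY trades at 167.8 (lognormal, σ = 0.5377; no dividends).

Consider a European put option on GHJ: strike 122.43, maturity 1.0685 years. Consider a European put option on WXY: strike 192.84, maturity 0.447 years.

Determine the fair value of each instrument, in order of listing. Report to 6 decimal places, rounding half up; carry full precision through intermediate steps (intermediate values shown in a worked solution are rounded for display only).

[GHJ put K=122.43]
σ√T = 0.3439·√1.0685 = 0.355483
d₁ = (ln(S/K) + (r+σ²/2)T) / (σ√T) = (ln(138.86/122.43) + (0.0081+0.3439²/2)·1.0685) / 0.355483 = (0.125927 + 0.071839) / 0.355483 = 0.556329
d₂ = d₁ − σ√T = 0.556329 − 0.355483 = 0.200846
e^{−rT} = 0.991382
N(−d₁) = 0.288993,  N(−d₂) = 0.420410
price = K·e^{−rT}·N(−d₂) − S·N(−d₁) = 51.027192 − 40.129549 = 10.897643
[WXY put K=192.84]
σ√T = 0.5377·√0.447 = 0.359496
d₁ = (ln(S/K) + (r+σ²/2)T) / (σ√T) = (ln(167.8/192.84) + (0.0081+0.5377²/2)·0.447) / 0.359496 = (-0.139088 + 0.068239) / 0.359496 = -0.197078
d₂ = d₁ − σ√T = -0.197078 − 0.359496 = -0.556574
e^{−rT} = 0.996386
N(−d₁) = 0.578117,  N(−d₂) = 0.711091
price = K·e^{−rT}·N(−d₂) − S·N(−d₁) = 136.631130 − 97.007994 = 39.623136

price(GHJ put K=122.43) = 10.897643
price(WXY put K=192.84) = 39.623136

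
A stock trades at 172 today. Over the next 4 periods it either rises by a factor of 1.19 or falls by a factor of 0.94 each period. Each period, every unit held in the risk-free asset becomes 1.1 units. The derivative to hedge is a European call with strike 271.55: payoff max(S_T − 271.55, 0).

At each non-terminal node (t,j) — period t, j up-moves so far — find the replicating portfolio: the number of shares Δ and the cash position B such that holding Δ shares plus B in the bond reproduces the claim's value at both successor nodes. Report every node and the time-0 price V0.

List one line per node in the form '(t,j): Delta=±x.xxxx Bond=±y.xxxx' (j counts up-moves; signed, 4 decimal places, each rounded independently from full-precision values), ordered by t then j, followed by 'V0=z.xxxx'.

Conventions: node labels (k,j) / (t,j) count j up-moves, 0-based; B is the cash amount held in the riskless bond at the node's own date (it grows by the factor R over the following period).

(0,0): Delta=0.3389 Bond=-49.6503
(1,0): Delta=0.0076 Bond=-1.0489
(1,1): Delta=0.4861 Bond=-84.7464
(2,0): Delta=0.0000 Bond=0.0000
(2,1): Delta=0.0110 Bond=-1.8028
(2,2): Delta=0.6972 Bond=-144.6438
(3,0): Delta=0.0000 Bond=0.0000
(3,1): Delta=0.0000 Bond=0.0000
(3,2): Delta=0.0158 Bond=-3.0986
(3,3): Delta=1.0000 Bond=-246.8636
V0=8.6410

Under the risk-neutral measure, an up-move has probability p* = (R−d)/(u−d) = 0.6400 and values discount at R = 1.1.
At maturity the claim pays: V(4,0)=0.0000, V(4,1)=0.0000, V(4,2)=0.0000, V(4,3)=0.9065, V(4,4)=73.3683
  t=3,j=0: stock 142.8604 → up 170.0039 (V=0.0000), down 134.2888 (V=0.0000). Price 0.0000; hedge Δ=0.0000, bond B=0.0000.
  t=3,j=1: stock 180.8552 → up 215.2177 (V=0.0000), down 170.0039 (V=0.0000). Price 0.0000; hedge Δ=0.0000, bond B=0.0000.
  t=3,j=2: stock 228.9550 → up 272.4565 (V=0.9065), down 215.2177 (V=0.0000). Price 0.5274; hedge Δ=0.0158, bond B=-3.0986.
  t=3,j=3: stock 289.8473 → up 344.9183 (V=73.3683), down 272.4565 (V=0.9065). Price 42.9837; hedge Δ=1.0000, bond B=-246.8636.
  t=2,j=0: stock 151.9792 → up 180.8552 (V=0.0000), down 142.8604 (V=0.0000). Price 0.0000; hedge Δ=0.0000, bond B=0.0000.
  t=2,j=1: stock 192.3992 → up 228.9550 (V=0.5274), down 180.8552 (V=0.0000). Price 0.3069; hedge Δ=0.0110, bond B=-1.8028.
  t=2,j=2: stock 243.5692 → up 289.8473 (V=42.9837), down 228.9550 (V=0.5274). Price 25.1813; hedge Δ=0.6972, bond B=-144.6438.
  t=1,j=0: stock 161.6800 → up 192.3992 (V=0.3069), down 151.9792 (V=0.0000). Price 0.1785; hedge Δ=0.0076, bond B=-1.0489.
  t=1,j=1: stock 204.6800 → up 243.5692 (V=25.1813), down 192.3992 (V=0.3069). Price 14.7514; hedge Δ=0.4861, bond B=-84.7464.
  t=0,j=0: stock 172.0000 → up 204.6800 (V=14.7514), down 161.6800 (V=0.1785). Price 8.6410; hedge Δ=0.3389, bond B=-49.6503.
Verification: the root portfolio costs Δ(0,0)·S0 + B(0,0) = 8.6410, matching V0.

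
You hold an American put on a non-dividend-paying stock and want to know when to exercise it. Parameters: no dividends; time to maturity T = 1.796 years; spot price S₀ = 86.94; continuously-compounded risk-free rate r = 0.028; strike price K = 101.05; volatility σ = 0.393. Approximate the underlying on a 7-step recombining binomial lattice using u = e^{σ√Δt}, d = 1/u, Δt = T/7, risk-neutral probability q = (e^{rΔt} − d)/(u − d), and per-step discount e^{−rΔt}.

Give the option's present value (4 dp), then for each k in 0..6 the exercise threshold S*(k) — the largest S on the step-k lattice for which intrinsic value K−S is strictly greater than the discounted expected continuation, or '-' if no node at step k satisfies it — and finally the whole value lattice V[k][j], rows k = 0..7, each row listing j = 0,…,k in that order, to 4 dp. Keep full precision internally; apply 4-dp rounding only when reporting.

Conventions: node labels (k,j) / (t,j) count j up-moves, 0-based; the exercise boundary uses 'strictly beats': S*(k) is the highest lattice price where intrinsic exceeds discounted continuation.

Δt=0.25657  u=1.22026  d=0.81950  q=0.46839  discount=0.99284
step 7 (expiry): payoffs max(K−S,0) = 79.4702 68.9168 53.2024 29.8030 0.0000 0.0000 0.0000 0.0000
step 6: (k=6,j=0): S=26.3330, K−S=74.7170, hold=73.9936 ⇒ V=74.7170 exercise | (k=6,j=1): S=39.2109, K−S=61.8391, hold=61.1158 ⇒ V=61.8391 exercise | (k=6,j=2): S=58.3866, K−S=42.6634, hold=41.9400 ⇒ V=42.6634 exercise | (k=6,j=3): S=86.9400, K−S=14.1100, hold=15.7302 ⇒ V=15.7302 continue | (k=6,j=4): S=129.4571, K−S=0.0000, hold=0.0000 ⇒ V=0.0000 continue | (k=6,j=5): S=192.7669, K−S=0.0000, hold=0.0000 ⇒ V=0.0000 continue | (k=6,j=6): S=287.0376, K−S=0.0000, hold=0.0000 ⇒ V=0.0000 continue  boundary S*=58.3866
step 5: (k=5,j=0): S=32.1332, K−S=68.9168, hold=68.1935 ⇒ V=68.9168 exercise | (k=5,j=1): S=47.8476, K−S=53.2024, hold=52.4791 ⇒ V=53.2024 exercise | (k=5,j=2): S=71.2470, K−S=29.8030, hold=29.8332 ⇒ V=29.8332 continue | (k=5,j=3): S=106.0896, K−S=0.0000, hold=8.3025 ⇒ V=8.3025 continue | (k=5,j=4): S=157.9717, K−S=0.0000, hold=0.0000 ⇒ V=0.0000 continue | (k=5,j=5): S=235.2261, K−S=0.0000, hold=0.0000 ⇒ V=0.0000 continue  boundary S*=47.8476
step 4: (k=4,j=0): S=39.2109, K−S=61.8391, hold=61.1158 ⇒ V=61.8391 exercise | (k=4,j=1): S=58.3866, K−S=42.6634, hold=41.9541 ⇒ V=42.6634 exercise | (k=4,j=2): S=86.9400, K−S=14.1100, hold=19.6071 ⇒ V=19.6071 continue | (k=4,j=3): S=129.4571, K−S=0.0000, hold=4.3821 ⇒ V=4.3821 continue | (k=4,j=4): S=192.7669, K−S=0.0000, hold=0.0000 ⇒ V=0.0000 continue  boundary S*=58.3866
step 3: (k=3,j=0): S=47.8476, K−S=53.2024, hold=52.4791 ⇒ V=53.2024 exercise | (k=3,j=1): S=71.2470, K−S=29.8030, hold=31.6360 ⇒ V=31.6360 continue | (k=3,j=2): S=106.0896, K−S=0.0000, hold=12.3866 ⇒ V=12.3866 continue | (k=3,j=3): S=157.9717, K−S=0.0000, hold=2.3129 ⇒ V=2.3129 continue  boundary S*=47.8476
step 2: (k=2,j=0): S=58.3866, K−S=42.6634, hold=42.7925 ⇒ V=42.7925 continue | (k=2,j=1): S=86.9400, K−S=14.1100, hold=22.4579 ⇒ V=22.4579 continue | (k=2,j=2): S=129.4571, K−S=0.0000, hold=7.6133 ⇒ V=7.6133 continue  boundary S*=-
step 1: (k=1,j=0): S=71.2470, K−S=29.8030, hold=33.0299 ⇒ V=33.0299 continue | (k=1,j=1): S=106.0896, K−S=0.0000, hold=15.3939 ⇒ V=15.3939 continue  boundary S*=-
step 0: (k=0,j=0): S=86.9400, K−S=14.1100, hold=24.5921 ⇒ V=24.5921 continue  boundary S*=-

price = 24.5921
boundary = - - - 47.8476 58.3866 47.8476 58.3866
tree:
24.5921
33.0299 15.3939
42.7925 22.4579 7.6133
53.2024 31.6360 12.3866 2.3129
61.8391 42.6634 19.6071 4.3821 0.0000
68.9168 53.2024 29.8332 8.3025 0.0000 0.0000
74.7170 61.8391 42.6634 15.7302 0.0000 0.0000 0.0000
79.4702 68.9168 53.2024 29.8030 0.0000 0.0000 0.0000 0.0000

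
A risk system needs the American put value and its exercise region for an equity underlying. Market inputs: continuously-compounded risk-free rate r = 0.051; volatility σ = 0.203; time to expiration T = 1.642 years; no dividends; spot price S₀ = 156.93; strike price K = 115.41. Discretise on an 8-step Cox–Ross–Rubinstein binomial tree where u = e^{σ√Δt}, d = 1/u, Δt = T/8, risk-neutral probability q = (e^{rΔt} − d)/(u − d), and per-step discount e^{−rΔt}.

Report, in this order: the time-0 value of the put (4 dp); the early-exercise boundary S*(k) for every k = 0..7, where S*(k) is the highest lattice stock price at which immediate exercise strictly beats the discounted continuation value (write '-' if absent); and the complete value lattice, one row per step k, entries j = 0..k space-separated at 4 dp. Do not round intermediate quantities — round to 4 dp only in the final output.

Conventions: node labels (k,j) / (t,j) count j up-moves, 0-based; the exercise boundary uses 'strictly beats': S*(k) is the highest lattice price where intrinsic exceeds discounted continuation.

params: Δt=0.20525 u=1.09633 d=0.91213 q=0.53415 e^(-rΔt)=0.98959
t_8 payoffs: 40.2173 25.0329 6.7822 0.0000 0.0000 0.0000 0.0000 0.0000 0.0000
t_7: node(7,0) S=82.4360 payoff=32.9740 vs cont=31.7722 → 32.9740 [stop]  node(7,1) S=99.0831 payoff=16.3269 vs cont=15.1251 → 16.3269 [stop]  node(7,2) S=119.0919 payoff=0.0000 vs cont=3.1266 → 3.1266 [wait]  node(7,3) S=143.1412 payoff=0.0000 vs cont=0.0000 → 0.0000 [wait]  node(7,4) S=172.0471 payoff=0.0000 vs cont=0.0000 → 0.0000 [wait]  node(7,5) S=206.7901 payoff=0.0000 vs cont=0.0000 → 0.0000 [wait]  node(7,6) S=248.5492 payoff=0.0000 vs cont=0.0000 → 0.0000 [wait]  node(7,7) S=298.7411 payoff=0.0000 vs cont=0.0000 → 0.0000 [wait]  ⇒ S*(7)=99.0831
t_6: node(6,0) S=90.3771 payoff=25.0329 vs cont=23.8311 → 25.0329 [stop]  node(6,1) S=108.6278 payoff=6.7822 vs cont=9.1793 → 9.1793 [wait]  node(6,2) S=130.5640 payoff=0.0000 vs cont=1.4413 → 1.4413 [wait]  node(6,3) S=156.9300 payoff=0.0000 vs cont=0.0000 → 0.0000 [wait]  node(6,4) S=188.6203 payoff=0.0000 vs cont=0.0000 → 0.0000 [wait]  node(6,5) S=226.7102 payoff=0.0000 vs cont=0.0000 → 0.0000 [wait]  node(6,6) S=272.4919 payoff=0.0000 vs cont=0.0000 → 0.0000 [wait]  ⇒ S*(6)=90.3771
t_5: node(5,0) S=99.0831 payoff=16.3269 vs cont=16.3922 → 16.3922 [wait]  node(5,1) S=119.0919 payoff=0.0000 vs cont=4.9935 → 4.9935 [wait]  node(5,2) S=143.1412 payoff=0.0000 vs cont=0.6645 → 0.6645 [wait]  node(5,3) S=172.0471 payoff=0.0000 vs cont=0.0000 → 0.0000 [wait]  node(5,4) S=206.7901 payoff=0.0000 vs cont=0.0000 → 0.0000 [wait]  node(5,5) S=248.5492 payoff=0.0000 vs cont=0.0000 → 0.0000 [wait]  ⇒ S*(5)=-
t_4: node(4,0) S=108.6278 payoff=6.7822 vs cont=10.1963 → 10.1963 [wait]  node(4,1) S=130.5640 payoff=0.0000 vs cont=2.6532 → 2.6532 [wait]  node(4,2) S=156.9300 payoff=0.0000 vs cont=0.3063 → 0.3063 [wait]  node(4,3) S=188.6203 payoff=0.0000 vs cont=0.0000 → 0.0000 [wait]  node(4,4) S=226.7102 payoff=0.0000 vs cont=0.0000 → 0.0000 [wait]  ⇒ S*(4)=-
t_3: node(3,0) S=119.0919 payoff=0.0000 vs cont=6.1029 → 6.1029 [wait]  node(3,1) S=143.1412 payoff=0.0000 vs cont=1.3850 → 1.3850 [wait]  node(3,2) S=172.0471 payoff=0.0000 vs cont=0.1412 → 0.1412 [wait]  node(3,3) S=206.7901 payoff=0.0000 vs cont=0.0000 → 0.0000 [wait]  ⇒ S*(3)=-
t_2: node(2,0) S=130.5640 payoff=0.0000 vs cont=3.5455 → 3.5455 [wait]  node(2,1) S=156.9300 payoff=0.0000 vs cont=0.7131 → 0.7131 [wait]  node(2,2) S=188.6203 payoff=0.0000 vs cont=0.0651 → 0.0651 [wait]  ⇒ S*(2)=-
t_1: node(1,0) S=143.1412 payoff=0.0000 vs cont=2.0114 → 2.0114 [wait]  node(1,1) S=172.0471 payoff=0.0000 vs cont=0.3632 → 0.3632 [wait]  ⇒ S*(1)=-
t_0: node(0,0) S=156.9300 payoff=0.0000 vs cont=1.1192 → 1.1192 [wait]  ⇒ S*(0)=-

price = 1.1192
boundary = - - - - - - 90.3771 99.0831
tree:
1.1192
2.0114 0.3632
3.5455 0.7131 0.0651
6.1029 1.3850 0.1412 0.0000
10.1963 2.6532 0.3063 0.0000 0.0000
16.3922 4.9935 0.6645 0.0000 0.0000 0.0000
25.0329 9.1793 1.4413 0.0000 0.0000 0.0000 0.0000
32.9740 16.3269 3.1266 0.0000 0.0000 0.0000 0.0000 0.0000
40.2173 25.0329 6.7822 0.0000 0.0000 0.0000 0.0000 0.0000 0.0000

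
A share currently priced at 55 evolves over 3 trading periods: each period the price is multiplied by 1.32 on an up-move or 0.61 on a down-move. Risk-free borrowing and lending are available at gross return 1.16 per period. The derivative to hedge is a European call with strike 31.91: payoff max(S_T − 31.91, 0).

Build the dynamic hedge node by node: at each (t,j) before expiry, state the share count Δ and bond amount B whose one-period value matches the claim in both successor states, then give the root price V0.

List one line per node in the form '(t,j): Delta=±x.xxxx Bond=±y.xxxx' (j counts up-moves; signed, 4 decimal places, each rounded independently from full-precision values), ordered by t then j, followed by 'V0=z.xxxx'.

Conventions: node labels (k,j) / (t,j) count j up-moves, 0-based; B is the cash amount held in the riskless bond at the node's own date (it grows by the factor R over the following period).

(0,0): Delta=0.9534 Bond=-17.3694
(1,0): Delta=0.7443 Bond=-13.1306
(1,1): Delta=0.9815 Bond=-22.1901
(2,0): Delta=0.0000 Bond=0.0000
(2,1): Delta=0.8443 Bond=-19.6624
(2,2): Delta=1.0000 Bond=-27.5086
V0=35.0692

Under the risk-neutral measure, an up-move has probability p* = (R−d)/(u−d) = 0.7746 and values discount at R = 1.16.
Payoffs at expiry: V(3,0)=0.0000, V(3,1)=0.0000, V(3,2)=26.5475, V(3,3)=94.5882
(2,0): S=20.4655. Δ = (V_up−V_dn)/(S_up−S_dn) = (0.0000−0.0000)/(27.0145−12.4840) = 0.0000. V = [p*·0.0000 + (1−p*)·0.0000]/1.16 = 0.0000. B = V − Δ·S = 0.0000.
(2,1): S=44.2860. Δ = (V_up−V_dn)/(S_up−S_dn) = (26.5475−0.0000)/(58.4575−27.0145) = 0.8443. V = [p*·26.5475 + (1−p*)·0.0000]/1.16 = 17.7284. B = V − Δ·S = -19.6624.
(2,2): S=95.8320. Δ = (V_up−V_dn)/(S_up−S_dn) = (94.5882−26.5475)/(126.4982−58.4575) = 1.0000. V = [p*·94.5882 + (1−p*)·26.5475]/1.16 = 68.3234. B = V − Δ·S = -27.5086.
(1,0): S=33.5500. Δ = (V_up−V_dn)/(S_up−S_dn) = (17.7284−0.0000)/(44.2860−20.4655) = 0.7443. V = [p*·17.7284 + (1−p*)·0.0000]/1.16 = 11.8390. B = V − Δ·S = -13.1306.
(1,1): S=72.6000. Δ = (V_up−V_dn)/(S_up−S_dn) = (68.3234−17.7284)/(95.8320−44.2860) = 0.9815. V = [p*·68.3234 + (1−p*)·17.7284]/1.16 = 49.0704. B = V − Δ·S = -22.1901.
(0,0): S=55.0000. Δ = (V_up−V_dn)/(S_up−S_dn) = (49.0704−11.8390)/(72.6000−33.5500) = 0.9534. V = [p*·49.0704 + (1−p*)·11.8390]/1.16 = 35.0692. B = V − Δ·S = -17.3694.
As a check, the time-0 holding Δ(0,0)·S0 + B(0,0) comes to 35.0692 — exactly V0.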